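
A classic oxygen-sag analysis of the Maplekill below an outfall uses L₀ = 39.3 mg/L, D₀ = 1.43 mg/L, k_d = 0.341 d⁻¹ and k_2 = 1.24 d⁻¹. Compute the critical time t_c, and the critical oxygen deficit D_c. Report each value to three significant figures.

t_c = [1/(k_2−k_d)] ln[(k_2/k_d)(1 − D₀(k_2−k_d)/(k_d L₀))]
= [1/(1.24−0.341)] ln[(1.24/0.341)(1 − 1.43×0.8990/(0.341×39.3))]
= (1/0.8990) ln[3.636 × 0.9041] = 1.112 × ln(3.288) = 1.112 × 1.190 = 1.324 d.
D_c = (k_d/k_2) L₀ e^(−k_d t_c) = (0.341/1.24) × 39.3 × e^(−0.341×1.324) = 0.2750 × 39.3 × 0.6367 = 6.881 mg/L.

t_c ≈ 1.32 d; D_c ≈ 6.88 mg/L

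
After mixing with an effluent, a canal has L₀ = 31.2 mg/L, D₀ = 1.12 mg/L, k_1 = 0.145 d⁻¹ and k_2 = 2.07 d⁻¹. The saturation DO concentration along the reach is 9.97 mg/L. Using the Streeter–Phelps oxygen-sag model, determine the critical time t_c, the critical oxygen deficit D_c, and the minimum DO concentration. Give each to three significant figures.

t_c ≈ 1.04 d; D_c ≈ 1.88 mg/L; min DO ≈ 8.09 mg/L

t_c = [1/(k_2−k_1)] ln[(k_2/k_1)(1 − D₀(k_2−k_1)/(k_1 L₀))]
= [1/(2.07−0.145)] ln[(2.07/0.145)(1 − 1.12×1.925/(0.145×31.2))]
= (1/1.925) ln[14.28 × 0.5234] = 0.5195 × ln(7.472) = 0.5195 × 2.011 = 1.045 d.
D_c = (k_1/k_2) L₀ e^(−k_1 t_c) = (0.145/2.07) × 31.2 × e^(−0.145×1.045) = 0.07005 × 31.2 × 0.8594 = 1.878 mg/L.
Minimum DO = C_s − D_c = 9.97 − 1.878 = 8.092 mg/L.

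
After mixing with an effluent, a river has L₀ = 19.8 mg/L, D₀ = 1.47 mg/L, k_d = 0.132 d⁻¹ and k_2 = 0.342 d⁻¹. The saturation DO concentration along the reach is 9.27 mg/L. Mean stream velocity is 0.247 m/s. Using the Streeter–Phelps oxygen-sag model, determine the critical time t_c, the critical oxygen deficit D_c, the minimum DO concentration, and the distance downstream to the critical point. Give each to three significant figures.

With k_2/k_d = 2.591 and 1 − D₀(k_2−k_d)/(k_d L₀) = 0.8819,
t_c = ln(2.591 × 0.8819) / (0.342 − 0.132) = ln(2.285) / 0.2100 = 0.8263/0.2100 = 3.935 d.
L(t_c) = L₀ e^(−k_d t_c) = 19.8 × 0.5949 = 11.78 mg/L, and at the critical point k_2 D_c = k_d L, so D_c = (0.132/0.342) × 11.78 = 4.546 mg/L.
Minimum DO = C_s − D_c = 9.27 − 4.546 = 4.724 mg/L.
x_c = v t_c = 0.247 m/s × 3.935 d × 86400 s/d = 83970 m ≈ 84.0 km.

t_c ≈ 3.93 d; D_c ≈ 4.55 mg/L; min DO ≈ 4.72 mg/L; x_c ≈ 84.0 km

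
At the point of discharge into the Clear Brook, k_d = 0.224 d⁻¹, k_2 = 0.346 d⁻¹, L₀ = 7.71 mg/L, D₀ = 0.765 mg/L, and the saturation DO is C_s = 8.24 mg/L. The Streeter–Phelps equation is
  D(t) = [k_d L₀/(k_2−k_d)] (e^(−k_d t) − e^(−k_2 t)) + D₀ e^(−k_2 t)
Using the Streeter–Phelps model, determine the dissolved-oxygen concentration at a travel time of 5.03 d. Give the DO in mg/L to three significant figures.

DO ≈ 6.00 mg/L

k_d L₀/(k_2−k_d) = 0.224×7.71/(0.346−0.224) = 1.727/0.1220 = 14.16 mg/L.
e^(−k_d t) = e^(−0.224×5.030) = 0.3241; e^(−k_2 t) = e^(−0.346×5.030) = 0.1755.
D = 14.16 × (0.3241 − 0.1755) + 0.765 × 0.1755 = 2.104 + 0.1342 = 2.238 mg/L.
DO = C_s − D = 8.24 − 2.238 = 6.002 mg/L.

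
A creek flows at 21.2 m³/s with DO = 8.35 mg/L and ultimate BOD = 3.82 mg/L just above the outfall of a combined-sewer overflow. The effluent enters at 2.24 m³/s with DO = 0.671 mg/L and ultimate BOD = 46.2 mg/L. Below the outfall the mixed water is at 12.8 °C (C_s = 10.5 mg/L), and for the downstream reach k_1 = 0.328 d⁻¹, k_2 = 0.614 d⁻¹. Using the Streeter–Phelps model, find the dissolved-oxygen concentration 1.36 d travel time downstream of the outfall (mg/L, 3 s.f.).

DO ≈ 7.39 mg/L

Mixed DO = (21.2×8.35 + 2.24×0.671)/(21.2+2.24) = 178.5/23.44 = 7.616 mg/L.
Mixed L₀ = (21.2×3.82 + 2.24×46.2)/(23.44) = 184.5/23.44 = 7.870 mg/L.
Initial deficit D₀ = C_s − DO₀ = 10.5 − 7.616 = 2.884 mg/L.
D(1.36) = [0.328×7.870/(0.614−0.328)](e^(−0.328×1.36) − e^(−0.614×1.36)) + 2.884 e^(−0.614×1.36)
= 9.026 × (0.6401 − 0.4339) + 2.884 × 0.4339 = 3.113 mg/L.
DO = 10.5 − 3.113 = 7.387 mg/L.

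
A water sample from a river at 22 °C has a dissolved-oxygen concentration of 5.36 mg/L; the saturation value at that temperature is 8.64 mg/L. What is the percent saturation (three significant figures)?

% saturation = C/C_s × 100 = 5.36/8.64 × 100 = 62.0 %.

62.0 % saturation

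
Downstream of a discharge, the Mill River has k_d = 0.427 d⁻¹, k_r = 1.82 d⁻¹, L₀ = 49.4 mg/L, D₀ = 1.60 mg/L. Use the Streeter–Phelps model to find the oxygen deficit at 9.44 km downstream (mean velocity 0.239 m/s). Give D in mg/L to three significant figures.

D ≈ 6.56 mg/L

Travel time t = x/v = 9.44 km / (0.239 m/s) = 9440 m / 0.239 m/s = 39500 s = 0.4572 d.
k_d L₀/(k_r−k_d) = 0.427×49.4/(1.82−0.427) = 21.09/1.393 = 15.14 mg/L.
e^(−k_d t) = e^(−0.427×0.4572) = 0.8227; e^(−k_r t) = e^(−1.82×0.4572) = 0.4352.
D = 15.14 × (0.8227 − 0.4352) + 1.60 × 0.4352 = 5.868 + 0.6963 = 6.564 mg/L.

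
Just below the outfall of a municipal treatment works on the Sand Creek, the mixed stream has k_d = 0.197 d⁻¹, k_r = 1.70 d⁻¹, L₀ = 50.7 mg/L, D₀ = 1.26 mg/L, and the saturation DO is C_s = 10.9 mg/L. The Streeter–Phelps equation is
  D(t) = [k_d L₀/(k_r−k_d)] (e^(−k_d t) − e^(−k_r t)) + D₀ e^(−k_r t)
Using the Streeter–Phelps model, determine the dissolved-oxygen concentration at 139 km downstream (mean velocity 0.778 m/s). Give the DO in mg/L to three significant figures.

DO ≈ 6.64 mg/L

Travel time t = x/v = 139 km / (0.778 m/s) = 139000 m / 0.778 m/s = 178700 s = 2.068 d.
k_d L₀/(k_r−k_d) = 0.197×50.7/(1.70−0.197) = 9.988/1.503 = 6.645 mg/L.
e^(−k_d t) = e^(−0.197×2.068) = 0.6654; e^(−k_r t) = e^(−1.70×2.068) = 0.02974.
D = 6.645 × (0.6654 − 0.02974) + 1.26 × 0.02974 = 4.224 + 0.03747 = 4.262 mg/L.
DO = C_s − D = 10.9 − 4.262 = 6.638 mg/L.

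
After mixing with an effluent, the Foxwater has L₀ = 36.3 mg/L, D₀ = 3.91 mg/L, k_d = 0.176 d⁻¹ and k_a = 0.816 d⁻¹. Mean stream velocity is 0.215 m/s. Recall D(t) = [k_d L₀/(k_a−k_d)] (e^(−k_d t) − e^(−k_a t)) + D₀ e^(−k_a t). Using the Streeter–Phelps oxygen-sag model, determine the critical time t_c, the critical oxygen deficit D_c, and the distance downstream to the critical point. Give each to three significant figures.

t_c ≈ 1.62 d; D_c ≈ 5.89 mg/L; x_c ≈ 30.1 km

At the critical point dD/dt = 0, so k_d L₀ e^(−k_d t) = k_a D. Substituting D(t) from the Streeter–Phelps equation and solving for t gives
t_c = ln[(k_a/k_d)(1 − D₀(k_a−k_d)/(k_d L₀))] / (k_a−k_d).
Here k_a−k_d = 0.6400 d⁻¹ and 1 − D₀(k_a−k_d)/(k_d L₀) = 1 − 3.91×0.6400/(0.176×36.3) = 0.6083, so
t_c = ln(4.636 × 0.6083) / 0.6400 = 1.037 / 0.6400 = 1.620 d.
L(t_c) = L₀ e^(−k_d t_c) = 36.3 × 0.7519 = 27.29 mg/L, and at the critical point k_a D_c = k_d L, so D_c = (0.176/0.816) × 27.29 = 5.887 mg/L.
x_c = v t_c = 0.215 m/s × 1.620 d × 86400 s/d = 30100 m ≈ 30.1 km.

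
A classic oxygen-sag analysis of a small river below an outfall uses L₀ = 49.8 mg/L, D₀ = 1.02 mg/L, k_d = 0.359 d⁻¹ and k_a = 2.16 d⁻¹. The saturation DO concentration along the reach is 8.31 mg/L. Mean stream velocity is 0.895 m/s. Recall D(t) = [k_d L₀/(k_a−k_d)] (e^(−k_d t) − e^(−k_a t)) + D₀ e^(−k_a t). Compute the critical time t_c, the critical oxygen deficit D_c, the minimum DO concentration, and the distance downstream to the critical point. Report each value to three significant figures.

At the critical point dD/dt = 0, so k_d L₀ e^(−k_d t) = k_a D. Substituting D(t) from the Streeter–Phelps equation and solving for t gives
t_c = ln[(k_a/k_d)(1 − D₀(k_a−k_d)/(k_d L₀))] / (k_a−k_d).
Here k_a−k_d = 1.801 d⁻¹ and 1 − D₀(k_a−k_d)/(k_d L₀) = 1 − 1.02×1.801/(0.359×49.8) = 0.8972, so
t_c = ln(6.017 × 0.8972) / 1.801 = 1.686 / 1.801 = 0.9362 d.
D_c = (k_d/k_a) L₀ e^(−k_d t_c) = (0.359/2.16) × 49.8 × e^(−0.359×0.9362) = 0.1662 × 49.8 × 0.7146 = 5.914 mg/L.
Minimum DO = C_s − D_c = 8.31 − 5.914 = 2.396 mg/L.
x_c = v t_c = 0.895 m/s × 0.9362 d × 86400 s/d = 72400 m ≈ 72.4 km.

t_c ≈ 0.936 d; D_c ≈ 5.91 mg/L; min DO ≈ 2.40 mg/L; x_c ≈ 72.4 km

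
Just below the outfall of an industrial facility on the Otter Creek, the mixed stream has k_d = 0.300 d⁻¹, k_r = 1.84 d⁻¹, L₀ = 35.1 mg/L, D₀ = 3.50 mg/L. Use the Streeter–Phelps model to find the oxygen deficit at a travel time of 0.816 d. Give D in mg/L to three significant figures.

k_d L₀/(k_r−k_d) = 0.300×35.1/(1.84−0.300) = 10.53/1.540 = 6.838 mg/L.
e^(−k_d t) = e^(−0.300×0.8160) = 0.7829; e^(−k_r t) = e^(−1.84×0.8160) = 0.2228.
D = 6.838 × (0.7829 − 0.2228) + 3.50 × 0.2228 = 3.829 + 0.7798 = 4.609 mg/L.

D ≈ 4.61 mg/L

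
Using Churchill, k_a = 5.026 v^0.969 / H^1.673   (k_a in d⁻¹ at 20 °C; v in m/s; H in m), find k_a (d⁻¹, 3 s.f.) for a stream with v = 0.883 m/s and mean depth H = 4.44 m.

k_a ≈ 0.368 d⁻¹

k_a = 5.026 × 0.883^0.969 / 4.44^1.673 = 5.026 × 0.8864 / 12.11 = 0.3679 d⁻¹.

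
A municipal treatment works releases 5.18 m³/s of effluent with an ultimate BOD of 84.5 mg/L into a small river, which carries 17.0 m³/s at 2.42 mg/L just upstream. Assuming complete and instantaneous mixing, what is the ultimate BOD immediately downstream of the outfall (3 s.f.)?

Flow-weighted mixing: C = (Q_r C_r + Q_w C_w)/(Q_r + Q_w)
= (17.0×2.42 + 5.18×84.5)/(17.0 + 5.18) = 478.8/22.18 = 21.59 mg/L.

21.6 mg/L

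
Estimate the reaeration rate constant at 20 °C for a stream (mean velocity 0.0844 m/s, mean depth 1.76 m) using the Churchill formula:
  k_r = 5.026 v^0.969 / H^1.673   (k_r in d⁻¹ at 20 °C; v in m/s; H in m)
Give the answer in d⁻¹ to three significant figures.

k_r ≈ 0.178 d⁻¹

k_r = 5.026 × 0.0844^0.969 / 1.76^1.673 = 5.026 × 0.09112 / 2.575 = 0.1779 d⁻¹.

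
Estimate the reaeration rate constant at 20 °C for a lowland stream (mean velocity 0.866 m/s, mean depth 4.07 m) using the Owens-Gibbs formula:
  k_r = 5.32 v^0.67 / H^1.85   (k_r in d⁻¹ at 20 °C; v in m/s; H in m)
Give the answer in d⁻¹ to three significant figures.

k_r = 5.32 × 0.866^0.67 / 4.07^1.85 = 5.32 × 0.9081 / 13.42 = 0.3600 d⁻¹.

k_r ≈ 0.360 d⁻¹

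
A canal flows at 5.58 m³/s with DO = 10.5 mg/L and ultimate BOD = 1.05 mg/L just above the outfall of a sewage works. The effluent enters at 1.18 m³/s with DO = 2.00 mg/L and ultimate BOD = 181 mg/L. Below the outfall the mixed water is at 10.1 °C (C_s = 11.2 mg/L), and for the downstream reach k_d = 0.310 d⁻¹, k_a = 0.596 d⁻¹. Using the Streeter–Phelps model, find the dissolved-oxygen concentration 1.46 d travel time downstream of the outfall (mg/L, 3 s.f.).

Mixed DO = (5.58×10.5 + 1.18×2.00)/(5.58+1.18) = 60.95/6.760 = 9.016 mg/L.
Mixed L₀ = (5.58×1.05 + 1.18×181)/(6.760) = 219.4/6.760 = 32.46 mg/L.
Initial deficit D₀ = C_s − DO₀ = 11.2 − 9.016 = 2.184 mg/L.
D(1.46) = [0.310×32.46/(0.596−0.310)](e^(−0.310×1.46) − e^(−0.596×1.46)) + 2.184 e^(−0.596×1.46)
= 35.19 × (0.6360 − 0.4189) + 2.184 × 0.4189 = 8.553 mg/L.
DO = 11.2 − 8.553 = 2.647 mg/L.

DO ≈ 2.65 mg/L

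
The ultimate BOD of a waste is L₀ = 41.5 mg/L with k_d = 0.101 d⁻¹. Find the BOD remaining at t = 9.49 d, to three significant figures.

L ≈ 15.9 mg/L

L_t = L₀ e^(−k_d t) = 41.5 × e^(−0.101×9.49) = 41.5 × 0.3835 = 15.91 mg/L.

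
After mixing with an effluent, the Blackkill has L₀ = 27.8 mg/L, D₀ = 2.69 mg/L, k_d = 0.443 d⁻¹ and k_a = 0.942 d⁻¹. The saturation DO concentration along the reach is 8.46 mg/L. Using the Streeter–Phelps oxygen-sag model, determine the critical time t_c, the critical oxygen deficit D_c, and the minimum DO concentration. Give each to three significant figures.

At the critical point dD/dt = 0, so k_d L₀ e^(−k_d t) = k_a D. Substituting D(t) from the Streeter–Phelps equation and solving for t gives
t_c = ln[(k_a/k_d)(1 − D₀(k_a−k_d)/(k_d L₀))] / (k_a−k_d).
Here k_a−k_d = 0.4990 d⁻¹ and 1 − D₀(k_a−k_d)/(k_d L₀) = 1 − 2.69×0.4990/(0.443×27.8) = 0.8910, so
t_c = ln(2.126 × 0.8910) / 0.4990 = 0.6390 / 0.4990 = 1.281 d.
L(t_c) = L₀ e^(−k_d t_c) = 27.8 × 0.5670 = 15.76 mg/L, and at the critical point k_a D_c = k_d L, so D_c = (0.443/0.942) × 15.76 = 7.413 mg/L.
Minimum DO = C_s − D_c = 8.46 − 7.413 = 1.047 mg/L.

t_c ≈ 1.28 d; D_c ≈ 7.41 mg/L; min DO ≈ 1.05 mg/L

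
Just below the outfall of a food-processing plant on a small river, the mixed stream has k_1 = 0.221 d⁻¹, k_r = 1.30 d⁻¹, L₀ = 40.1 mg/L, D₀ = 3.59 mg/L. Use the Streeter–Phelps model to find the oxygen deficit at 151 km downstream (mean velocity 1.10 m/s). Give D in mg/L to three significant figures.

Travel time t = x/v = 151 km / (1.10 m/s) = 151000 m / 1.10 m/s = 137300 s = 1.589 d.
k_1 L₀/(k_r−k_1) = 0.221×40.1/(1.30−0.221) = 8.862/1.079 = 8.213 mg/L.
e^(−k_1 t) = e^(−0.221×1.589) = 0.7039; e^(−k_r t) = e^(−1.30×1.589) = 0.1268.
D = 8.213 × (0.7039 − 0.1268) + 3.59 × 0.1268 = 4.740 + 0.4551 = 5.195 mg/L.

D ≈ 5.20 mg/L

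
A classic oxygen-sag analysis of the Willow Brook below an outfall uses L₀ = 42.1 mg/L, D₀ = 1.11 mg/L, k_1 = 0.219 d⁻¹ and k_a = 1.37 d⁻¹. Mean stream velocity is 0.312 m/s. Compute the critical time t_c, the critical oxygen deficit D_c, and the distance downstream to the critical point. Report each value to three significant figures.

t_c = [1/(k_a−k_1)] ln[(k_a/k_1)(1 − D₀(k_a−k_1)/(k_1 L₀))]
= [1/(1.37−0.219)] ln[(1.37/0.219)(1 − 1.11×1.151/(0.219×42.1))]
= (1/1.151) ln[6.256 × 0.8614] = 0.8688 × ln(5.389) = 0.8688 × 1.684 = 1.463 d.
L(t_c) = L₀ e^(−k_1 t_c) = 42.1 × 0.7258 = 30.56 mg/L, and at the critical point k_a D_c = k_1 L, so D_c = (0.219/1.37) × 30.56 = 4.885 mg/L.
x_c = v t_c = 0.312 m/s × 1.463 d × 86400 s/d = 39450 m ≈ 39.4 km.

t_c ≈ 1.46 d; D_c ≈ 4.88 mg/L; x_c ≈ 39.4 km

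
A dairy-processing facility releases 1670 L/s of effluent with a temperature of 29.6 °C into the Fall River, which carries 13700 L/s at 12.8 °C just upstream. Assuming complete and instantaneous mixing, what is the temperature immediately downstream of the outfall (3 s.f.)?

Flow-weighted mixing: C = (Q_r C_r + Q_w C_w)/(Q_r + Q_w)
= (13700×12.8 + 1670×29.6)/(13700 + 1670) = 224800/15370 = 14.63 °C.

14.6 °C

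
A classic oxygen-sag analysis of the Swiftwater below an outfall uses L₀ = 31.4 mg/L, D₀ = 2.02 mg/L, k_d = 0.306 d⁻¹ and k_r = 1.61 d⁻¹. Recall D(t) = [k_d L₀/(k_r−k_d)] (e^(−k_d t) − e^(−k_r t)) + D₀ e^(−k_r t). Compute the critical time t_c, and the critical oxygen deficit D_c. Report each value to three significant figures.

t_c = [1/(k_r−k_d)] ln[(k_r/k_d)(1 − D₀(k_r−k_d)/(k_d L₀))]
= [1/(1.61−0.306)] ln[(1.61/0.306)(1 − 2.02×1.304/(0.306×31.4))]
= (1/1.304) ln[5.261 × 0.7259] = 0.7669 × ln(3.819) = 0.7669 × 1.340 = 1.028 d.
L(t_c) = L₀ e^(−k_d t_c) = 31.4 × 0.7302 = 22.93 mg/L, and at the critical point k_r D_c = k_d L, so D_c = (0.306/1.61) × 22.93 = 4.358 mg/L.

t_c ≈ 1.03 d; D_c ≈ 4.36 mg/L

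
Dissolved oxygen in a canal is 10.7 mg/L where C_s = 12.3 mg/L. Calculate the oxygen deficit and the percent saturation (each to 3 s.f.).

D = C_s − C = 12.3 − 10.7 = 1.60 mg/L.
% saturation = 10.7/12.3 × 100 = 87.0 %.

D ≈ 1.60 mg/L; 87.0 % saturation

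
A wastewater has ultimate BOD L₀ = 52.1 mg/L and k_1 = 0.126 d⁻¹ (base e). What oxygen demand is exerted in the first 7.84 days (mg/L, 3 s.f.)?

y_t = L₀(1 − e^(−k_1 t)) = 52.1 × (1 − e^(−0.126×7.84))
= 52.1 × (1 − 0.3724) = 52.1 × 0.6276 = 32.70 mg/L.

y ≈ 32.7 mg/L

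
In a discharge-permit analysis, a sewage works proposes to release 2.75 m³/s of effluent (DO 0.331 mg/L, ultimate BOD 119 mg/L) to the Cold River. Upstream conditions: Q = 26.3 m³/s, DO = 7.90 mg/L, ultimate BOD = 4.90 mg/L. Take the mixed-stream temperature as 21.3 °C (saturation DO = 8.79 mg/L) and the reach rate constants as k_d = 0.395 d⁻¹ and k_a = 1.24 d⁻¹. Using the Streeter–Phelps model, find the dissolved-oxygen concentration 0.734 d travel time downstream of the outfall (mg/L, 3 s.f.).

DO ≈ 5.60 mg/L

Mixed DO = (26.3×7.90 + 2.75×0.331)/(26.3+2.75) = 208.7/29.05 = 7.183 mg/L.
Mixed L₀ = (26.3×4.90 + 2.75×119)/(29.05) = 456.1/29.05 = 15.70 mg/L.
Initial deficit D₀ = C_s − DO₀ = 8.79 − 7.183 = 1.607 mg/L.
D(0.734) = [0.395×15.70/(1.24−0.395)](e^(−0.395×0.734) − e^(−1.24×0.734)) + 1.607 e^(−1.24×0.734)
= 7.340 × (0.7483 − 0.4025) + 1.607 × 0.4025 = 3.185 mg/L.
DO = 8.79 − 3.185 = 5.605 mg/L.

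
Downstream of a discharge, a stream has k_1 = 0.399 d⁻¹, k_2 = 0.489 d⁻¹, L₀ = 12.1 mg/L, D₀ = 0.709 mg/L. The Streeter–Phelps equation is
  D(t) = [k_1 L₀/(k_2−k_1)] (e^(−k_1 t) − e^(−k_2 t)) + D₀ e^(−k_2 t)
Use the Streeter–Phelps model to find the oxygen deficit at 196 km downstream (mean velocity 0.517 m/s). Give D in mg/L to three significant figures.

Travel time t = x/v = 196 km / (0.517 m/s) = 196000 m / 0.517 m/s = 379100 s = 4.388 d.
k_1 L₀/(k_2−k_1) = 0.399×12.1/(0.489−0.399) = 4.828/0.09000 = 53.64 mg/L.
e^(−k_1 t) = e^(−0.399×4.388) = 0.1736; e^(−k_2 t) = e^(−0.489×4.388) = 0.1170.
D = 53.64 × (0.1736 − 0.1170) + 0.709 × 0.1170 = 3.039 + 0.08295 = 3.122 mg/L.

D ≈ 3.12 mg/L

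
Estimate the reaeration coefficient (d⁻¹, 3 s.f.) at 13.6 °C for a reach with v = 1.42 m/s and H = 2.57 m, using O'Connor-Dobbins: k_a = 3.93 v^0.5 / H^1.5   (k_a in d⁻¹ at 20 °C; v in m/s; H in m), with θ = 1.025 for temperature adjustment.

k_a ≈ 0.971 d⁻¹

k_a(20) = 3.93 × 1.42^0.5 / 2.57^1.5 = 3.93 × 1.192 / 4.120 = 1.137 d⁻¹.
k_a(13.6) = 1.137 × 1.025^(13.6−20) = 1.137 × 0.8538 = 0.9705 d⁻¹.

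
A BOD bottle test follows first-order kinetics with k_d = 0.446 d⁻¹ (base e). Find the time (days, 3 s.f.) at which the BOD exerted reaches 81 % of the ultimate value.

t ≈ 3.72 d

y/L₀ = 1 − e^(−k_d t) = 0.81 ⇒ e^(−k_d t) = 0.190
t = −ln(0.190) / 0.446 = 1.661 / 0.446 = 3.724 d.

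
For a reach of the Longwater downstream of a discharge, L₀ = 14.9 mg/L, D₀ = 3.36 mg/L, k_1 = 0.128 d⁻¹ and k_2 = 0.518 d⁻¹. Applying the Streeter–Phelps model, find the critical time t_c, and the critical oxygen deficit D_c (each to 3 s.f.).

At the critical point dD/dt = 0, so k_1 L₀ e^(−k_1 t) = k_2 D. Substituting D(t) from the Streeter–Phelps equation and solving for t gives
t_c = ln[(k_2/k_1)(1 − D₀(k_2−k_1)/(k_1 L₀))] / (k_2−k_1).
Here k_2−k_1 = 0.3900 d⁻¹ and 1 − D₀(k_2−k_1)/(k_1 L₀) = 1 − 3.36×0.3900/(0.128×14.9) = 0.3129, so
t_c = ln(4.047 × 0.3129) / 0.3900 = 0.2361 / 0.3900 = 0.6055 d.
L(t_c) = L₀ e^(−k_1 t_c) = 14.9 × 0.9254 = 13.79 mg/L, and at the critical point k_2 D_c = k_1 L, so D_c = (0.128/0.518) × 13.79 = 3.407 mg/L.

t_c ≈ 0.605 d; D_c ≈ 3.41 mg/L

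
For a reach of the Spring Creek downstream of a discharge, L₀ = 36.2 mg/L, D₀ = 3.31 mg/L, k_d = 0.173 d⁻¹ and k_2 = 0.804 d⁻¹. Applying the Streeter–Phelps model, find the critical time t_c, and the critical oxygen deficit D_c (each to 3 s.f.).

t_c ≈ 1.79 d; D_c ≈ 5.71 mg/L

With k_2/k_d = 4.647 and 1 − D₀(k_2−k_d)/(k_d L₀) = 0.6665,
t_c = ln(4.647 × 0.6665) / (0.804 − 0.173) = ln(3.097) / 0.6310 = 1.131/0.6310 = 1.792 d.
D_c = (k_d/k_2) L₀ e^(−k_d t_c) = (0.173/0.804) × 36.2 × e^(−0.173×1.792) = 0.2152 × 36.2 × 0.7335 = 5.713 mg/L.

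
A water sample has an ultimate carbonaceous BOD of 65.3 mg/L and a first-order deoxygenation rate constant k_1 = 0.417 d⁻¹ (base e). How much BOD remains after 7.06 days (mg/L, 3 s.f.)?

L ≈ 3.44 mg/L

L_t = L₀ e^(−k_1 t) = 65.3 × e^(−0.417×7.06) = 65.3 × 0.05265 = 3.438 mg/L.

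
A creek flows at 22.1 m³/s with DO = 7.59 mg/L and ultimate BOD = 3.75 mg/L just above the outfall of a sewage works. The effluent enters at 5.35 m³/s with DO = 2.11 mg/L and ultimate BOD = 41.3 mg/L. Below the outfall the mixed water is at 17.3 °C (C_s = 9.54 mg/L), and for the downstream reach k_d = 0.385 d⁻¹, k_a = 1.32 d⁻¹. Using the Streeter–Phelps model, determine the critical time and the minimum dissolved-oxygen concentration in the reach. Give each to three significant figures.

Mixed DO = (22.1×7.59 + 5.35×2.11)/(22.1+5.35) = 179.0/27.45 = 6.522 mg/L.
Mixed L₀ = (22.1×3.75 + 5.35×41.3)/(27.45) = 303.8/27.45 = 11.07 mg/L.
Initial deficit D₀ = C_s − DO₀ = 9.54 − 6.522 = 3.018 mg/L.
t_c = (1/0.9350) ln[(1.32/0.385)(1 − 3.018×0.9350/(0.385×11.07))] = 1.070 × ln(1.158) = 0.1571 d.
D_c = (0.385/1.32) × 11.07 × e^(−0.385×0.1571) = 0.2917 × 11.07 × 0.9413 = 3.039 mg/L.
Minimum DO = 9.54 − 3.039 = 6.501 mg/L.

t_c ≈ 0.157 d; minimum DO ≈ 6.50 mg/L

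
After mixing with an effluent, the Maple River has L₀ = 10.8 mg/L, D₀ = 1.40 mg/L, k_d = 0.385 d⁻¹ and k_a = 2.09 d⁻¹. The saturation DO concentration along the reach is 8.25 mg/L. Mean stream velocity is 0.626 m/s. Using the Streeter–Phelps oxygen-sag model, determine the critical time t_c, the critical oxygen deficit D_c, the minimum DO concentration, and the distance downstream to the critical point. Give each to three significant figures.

At the critical point dD/dt = 0, so k_d L₀ e^(−k_d t) = k_a D. Substituting D(t) from the Streeter–Phelps equation and solving for t gives
t_c = ln[(k_a/k_d)(1 − D₀(k_a−k_d)/(k_d L₀))] / (k_a−k_d).
Here k_a−k_d = 1.705 d⁻¹ and 1 − D₀(k_a−k_d)/(k_d L₀) = 1 − 1.40×1.705/(0.385×10.8) = 0.4259, so
t_c = ln(5.429 × 0.4259) / 1.705 = 0.8382 / 1.705 = 0.4916 d.
D_c = (k_d/k_a) L₀ e^(−k_d t_c) = (0.385/2.09) × 10.8 × e^(−0.385×0.4916) = 0.1842 × 10.8 × 0.8276 = 1.646 mg/L.
Minimum DO = C_s − D_c = 8.25 − 1.646 = 6.604 mg/L.
x_c = v t_c = 0.626 m/s × 0.4916 d × 86400 s/d = 26590 m ≈ 26.6 km.

t_c ≈ 0.492 d; D_c ≈ 1.65 mg/L; min DO ≈ 6.60 mg/L; x_c ≈ 26.6 km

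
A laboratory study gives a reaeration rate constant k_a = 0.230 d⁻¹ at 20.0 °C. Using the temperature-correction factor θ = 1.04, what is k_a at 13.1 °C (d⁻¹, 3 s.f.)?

k_a ≈ 0.175 d⁻¹

k_a(T₂) = k_a(T₁) · θ^(T₂−T₁) = 0.230 × 1.04^(13.1−20.0)
= 0.230 × 1.04^-6.90 = 0.230 × 0.7629 = 0.1755 d⁻¹.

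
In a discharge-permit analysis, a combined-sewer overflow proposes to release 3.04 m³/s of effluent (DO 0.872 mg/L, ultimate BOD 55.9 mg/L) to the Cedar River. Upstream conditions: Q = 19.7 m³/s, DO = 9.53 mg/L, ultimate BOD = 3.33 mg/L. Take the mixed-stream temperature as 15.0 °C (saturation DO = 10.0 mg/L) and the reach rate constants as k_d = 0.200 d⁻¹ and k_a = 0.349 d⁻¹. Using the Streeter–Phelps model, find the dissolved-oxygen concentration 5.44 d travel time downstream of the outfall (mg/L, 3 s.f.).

DO ≈ 7.15 mg/L

Mixed DO = (19.7×9.53 + 3.04×0.872)/(19.7+3.04) = 190.4/22.74 = 8.373 mg/L.
Mixed L₀ = (19.7×3.33 + 3.04×55.9)/(22.74) = 235.5/22.74 = 10.36 mg/L.
Initial deficit D₀ = C_s − DO₀ = 10.0 − 8.373 = 1.627 mg/L.
D(5.44) = [0.200×10.36/(0.349−0.200)](e^(−0.200×5.44) − e^(−0.349×5.44)) + 1.627 e^(−0.349×5.44)
= 13.90 × (0.3369 − 0.1498) + 1.627 × 0.1498 = 2.845 mg/L.
DO = 10.0 − 2.845 = 7.155 mg/L.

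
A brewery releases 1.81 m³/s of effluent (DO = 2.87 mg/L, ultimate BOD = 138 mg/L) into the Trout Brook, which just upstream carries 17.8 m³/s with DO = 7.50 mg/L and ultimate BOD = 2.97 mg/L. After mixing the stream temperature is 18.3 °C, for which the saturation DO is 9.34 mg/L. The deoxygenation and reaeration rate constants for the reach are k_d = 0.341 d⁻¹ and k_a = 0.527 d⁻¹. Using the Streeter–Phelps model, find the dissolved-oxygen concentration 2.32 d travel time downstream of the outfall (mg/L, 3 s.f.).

DO ≈ 4.18 mg/L

Mixed DO = (17.8×7.50 + 1.81×2.87)/(17.8+1.81) = 138.7/19.61 = 7.073 mg/L.
Mixed L₀ = (17.8×2.97 + 1.81×138)/(19.61) = 302.6/19.61 = 15.43 mg/L.
Initial deficit D₀ = C_s − DO₀ = 9.34 − 7.073 = 2.267 mg/L.
D(2.32) = [0.341×15.43/(0.527−0.341)](e^(−0.341×2.32) − e^(−0.527×2.32)) + 2.267 e^(−0.527×2.32)
= 28.29 × (0.4533 − 0.2945) + 2.267 × 0.2945 = 5.163 mg/L.
DO = 9.34 − 5.163 = 4.177 mg/L.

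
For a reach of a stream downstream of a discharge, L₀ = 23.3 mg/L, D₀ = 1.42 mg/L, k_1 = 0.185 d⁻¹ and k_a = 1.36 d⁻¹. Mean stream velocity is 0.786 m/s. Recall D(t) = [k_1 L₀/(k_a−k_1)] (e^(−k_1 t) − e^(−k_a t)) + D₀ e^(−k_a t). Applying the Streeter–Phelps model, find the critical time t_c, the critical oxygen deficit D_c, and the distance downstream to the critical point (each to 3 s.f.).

At the critical point dD/dt = 0, so k_1 L₀ e^(−k_1 t) = k_a D. Substituting D(t) from the Streeter–Phelps equation and solving for t gives
t_c = ln[(k_a/k_1)(1 − D₀(k_a−k_1)/(k_1 L₀))] / (k_a−k_1).
Here k_a−k_1 = 1.175 d⁻¹ and 1 − D₀(k_a−k_1)/(k_1 L₀) = 1 − 1.42×1.175/(0.185×23.3) = 0.6129, so
t_c = ln(7.351 × 0.6129) / 1.175 = 1.505 / 1.175 = 1.281 d.
D_c = (k_1/k_a) L₀ e^(−k_1 t_c) = (0.185/1.36) × 23.3 × e^(−0.185×1.281) = 0.1360 × 23.3 × 0.7890 = 2.501 mg/L.
x_c = v t_c = 0.786 m/s × 1.281 d × 86400 s/d = 87000 m ≈ 87.0 km.

t_c ≈ 1.28 d; D_c ≈ 2.50 mg/L; x_c ≈ 87.0 km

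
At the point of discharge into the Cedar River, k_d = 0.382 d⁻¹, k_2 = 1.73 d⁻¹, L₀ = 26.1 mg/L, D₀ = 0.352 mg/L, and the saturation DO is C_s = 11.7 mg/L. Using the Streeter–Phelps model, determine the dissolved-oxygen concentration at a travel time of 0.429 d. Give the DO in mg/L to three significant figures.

k_d L₀/(k_2−k_d) = 0.382×26.1/(1.73−0.382) = 9.970/1.348 = 7.396 mg/L.
e^(−k_d t) = e^(−0.382×0.4290) = 0.8488; e^(−k_2 t) = e^(−1.73×0.4290) = 0.4761.
D = 7.396 × (0.8488 − 0.4761) + 0.352 × 0.4761 = 2.757 + 0.1676 = 2.925 mg/L.
DO = C_s − D = 11.7 − 2.925 = 8.775 mg/L.

DO ≈ 8.78 mg/L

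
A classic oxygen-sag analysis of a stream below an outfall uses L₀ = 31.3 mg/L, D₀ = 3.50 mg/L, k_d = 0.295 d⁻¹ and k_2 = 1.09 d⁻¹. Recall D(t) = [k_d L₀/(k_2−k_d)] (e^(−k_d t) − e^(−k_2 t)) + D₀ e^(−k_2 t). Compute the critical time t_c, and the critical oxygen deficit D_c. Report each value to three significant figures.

t_c ≈ 1.19 d; D_c ≈ 5.96 mg/L

t_c = [1/(k_2−k_d)] ln[(k_2/k_d)(1 − D₀(k_2−k_d)/(k_d L₀))]
= [1/(1.09−0.295)] ln[(1.09/0.295)(1 − 3.50×0.7950/(0.295×31.3))]
= (1/0.7950) ln[3.695 × 0.6987] = 1.258 × ln(2.581) = 1.258 × 0.9484 = 1.193 d.
L(t_c) = L₀ e^(−k_d t_c) = 31.3 × 0.7033 = 22.01 mg/L, and at the critical point k_2 D_c = k_d L, so D_c = (0.295/1.09) × 22.01 = 5.958 mg/L.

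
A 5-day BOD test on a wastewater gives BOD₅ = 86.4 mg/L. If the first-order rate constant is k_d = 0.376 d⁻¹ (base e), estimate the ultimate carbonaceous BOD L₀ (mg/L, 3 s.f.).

L₀ ≈ 102 mg/L

BOD₅ = L₀(1 − e^(−5k_d)) ⇒ L₀ = BOD₅ / (1 − e^(−5×0.376))
= 86.4 / (1 − 0.1526) = 86.4 / 0.8474 = 102.0 mg/L.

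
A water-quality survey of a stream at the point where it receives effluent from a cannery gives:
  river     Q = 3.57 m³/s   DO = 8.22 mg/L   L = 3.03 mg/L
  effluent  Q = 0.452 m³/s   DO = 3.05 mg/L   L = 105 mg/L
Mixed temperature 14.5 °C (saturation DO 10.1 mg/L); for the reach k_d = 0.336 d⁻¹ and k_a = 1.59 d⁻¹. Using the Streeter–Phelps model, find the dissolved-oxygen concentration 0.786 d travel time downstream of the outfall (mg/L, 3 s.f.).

DO ≈ 7.53 mg/L

Mixed DO = (3.57×8.22 + 0.452×3.05)/(3.57+0.452) = 30.72/4.022 = 7.639 mg/L.
Mixed L₀ = (3.57×3.03 + 0.452×105)/(4.022) = 58.28/4.022 = 14.49 mg/L.
Initial deficit D₀ = C_s − DO₀ = 10.1 − 7.639 = 2.461 mg/L.
D(0.786) = [0.336×14.49/(1.59−0.336)](e^(−0.336×0.786) − e^(−1.59×0.786)) + 2.461 e^(−1.59×0.786)
= 3.882 × (0.7679 − 0.2866) + 2.461 × 0.2866 = 2.574 mg/L.
DO = 10.1 − 2.574 = 7.526 mg/L.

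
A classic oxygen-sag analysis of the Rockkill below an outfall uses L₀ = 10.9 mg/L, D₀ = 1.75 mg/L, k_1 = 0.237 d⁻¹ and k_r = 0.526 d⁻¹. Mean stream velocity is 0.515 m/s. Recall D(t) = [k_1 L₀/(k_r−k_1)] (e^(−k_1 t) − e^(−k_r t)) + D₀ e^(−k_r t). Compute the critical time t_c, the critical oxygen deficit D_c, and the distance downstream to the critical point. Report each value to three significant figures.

With k_r/k_1 = 2.219 and 1 − D₀(k_r−k_1)/(k_1 L₀) = 0.8042,
t_c = ln(2.219 × 0.8042) / (0.526 − 0.237) = ln(1.785) / 0.2890 = 0.5794/0.2890 = 2.005 d.
L(t_c) = L₀ e^(−k_1 t_c) = 10.9 × 0.6218 = 6.778 mg/L, and at the critical point k_r D_c = k_1 L, so D_c = (0.237/0.526) × 6.778 = 3.054 mg/L.
x_c = v t_c = 0.515 m/s × 2.005 d × 86400 s/d = 89200 m ≈ 89.2 km.

t_c ≈ 2.00 d; D_c ≈ 3.05 mg/L; x_c ≈ 89.2 km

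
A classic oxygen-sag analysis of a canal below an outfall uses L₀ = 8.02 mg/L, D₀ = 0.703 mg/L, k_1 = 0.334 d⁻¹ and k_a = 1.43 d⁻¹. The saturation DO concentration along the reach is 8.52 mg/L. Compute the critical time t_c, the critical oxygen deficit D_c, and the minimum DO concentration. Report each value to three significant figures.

t_c ≈ 1.02 d; D_c ≈ 1.33 mg/L; min DO ≈ 7.19 mg/L

With k_a/k_1 = 4.281 and 1 − D₀(k_a−k_1)/(k_1 L₀) = 0.7124,
t_c = ln(4.281 × 0.7124) / (1.43 − 0.334) = ln(3.050) / 1.096 = 1.115/1.096 = 1.017 d.
L(t_c) = L₀ e^(−k_1 t_c) = 8.02 × 0.7119 = 5.709 mg/L, and at the critical point k_a D_c = k_1 L, so D_c = (0.334/1.43) × 5.709 = 1.334 mg/L.
Minimum DO = C_s − D_c = 8.52 − 1.334 = 7.186 mg/L.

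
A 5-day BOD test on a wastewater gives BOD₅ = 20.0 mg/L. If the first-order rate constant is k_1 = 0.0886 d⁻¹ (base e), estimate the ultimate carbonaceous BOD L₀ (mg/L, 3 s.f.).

BOD₅ = L₀(1 − e^(−5k_1)) ⇒ L₀ = BOD₅ / (1 − e^(−5×0.0886))
= 20.0 / (1 − 0.6421) = 20.0 / 0.3579 = 55.88 mg/L.

L₀ ≈ 55.9 mg/L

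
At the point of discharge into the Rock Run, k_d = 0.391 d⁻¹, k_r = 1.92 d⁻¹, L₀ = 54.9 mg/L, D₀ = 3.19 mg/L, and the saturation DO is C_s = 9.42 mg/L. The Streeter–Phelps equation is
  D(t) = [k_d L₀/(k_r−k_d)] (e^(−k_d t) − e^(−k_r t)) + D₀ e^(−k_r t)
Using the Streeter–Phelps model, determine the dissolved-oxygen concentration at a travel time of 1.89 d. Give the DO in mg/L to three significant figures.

DO ≈ 3.00 mg/L

k_d L₀/(k_r−k_d) = 0.391×54.9/(1.92−0.391) = 21.47/1.529 = 14.04 mg/L.
e^(−k_d t) = e^(−0.391×1.890) = 0.4776; e^(−k_r t) = e^(−1.92×1.890) = 0.02655.
D = 14.04 × (0.4776 − 0.02655) + 3.19 × 0.02655 = 6.332 + 0.08469 = 6.417 mg/L.
DO = C_s − D = 9.42 − 6.417 = 3.003 mg/L.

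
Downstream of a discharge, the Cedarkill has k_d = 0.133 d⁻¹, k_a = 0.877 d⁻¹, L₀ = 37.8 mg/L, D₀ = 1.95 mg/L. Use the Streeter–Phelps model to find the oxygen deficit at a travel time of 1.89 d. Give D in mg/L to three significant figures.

D ≈ 4.34 mg/L

k_d L₀/(k_a−k_d) = 0.133×37.8/(0.877−0.133) = 5.027/0.7440 = 6.757 mg/L.
e^(−k_d t) = e^(−0.133×1.890) = 0.7777; e^(−k_a t) = e^(−0.877×1.890) = 0.1906.
D = 6.757 × (0.7777 − 0.1906) + 1.95 × 0.1906 = 3.967 + 0.3717 = 4.339 mg/L.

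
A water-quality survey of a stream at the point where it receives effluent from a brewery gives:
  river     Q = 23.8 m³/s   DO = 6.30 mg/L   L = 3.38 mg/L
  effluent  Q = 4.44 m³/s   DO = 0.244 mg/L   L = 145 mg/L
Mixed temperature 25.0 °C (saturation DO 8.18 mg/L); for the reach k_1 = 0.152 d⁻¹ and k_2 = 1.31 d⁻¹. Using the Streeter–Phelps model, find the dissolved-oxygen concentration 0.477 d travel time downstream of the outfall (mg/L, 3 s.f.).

DO ≈ 5.34 mg/L

Mixed DO = (23.8×6.30 + 4.44×0.244)/(23.8+4.44) = 151.0/28.24 = 5.348 mg/L.
Mixed L₀ = (23.8×3.38 + 4.44×145)/(28.24) = 724.2/28.24 = 25.65 mg/L.
Initial deficit D₀ = C_s − DO₀ = 8.18 − 5.348 = 2.832 mg/L.
D(0.477) = [0.152×25.65/(1.31−0.152)](e^(−0.152×0.477) − e^(−1.31×0.477)) + 2.832 e^(−1.31×0.477)
= 3.366 × (0.9301 − 0.5353) + 2.832 × 0.5353 = 2.845 mg/L.
DO = 8.18 − 2.845 = 5.335 mg/L.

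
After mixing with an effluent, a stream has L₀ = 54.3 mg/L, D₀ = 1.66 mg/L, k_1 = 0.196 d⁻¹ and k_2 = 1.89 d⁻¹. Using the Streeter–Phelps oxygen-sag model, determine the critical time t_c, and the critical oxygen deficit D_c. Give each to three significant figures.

t_c = [1/(k_2−k_1)] ln[(k_2/k_1)(1 − D₀(k_2−k_1)/(k_1 L₀))]
= [1/(1.89−0.196)] ln[(1.89/0.196)(1 − 1.66×1.694/(0.196×54.3))]
= (1/1.694) ln[9.643 × 0.7358] = 0.5903 × ln(7.095) = 0.5903 × 1.959 = 1.157 d.
L(t_c) = L₀ e^(−k_1 t_c) = 54.3 × 0.7972 = 43.29 mg/L, and at the critical point k_2 D_c = k_1 L, so D_c = (0.196/1.89) × 43.29 = 4.489 mg/L.

t_c ≈ 1.16 d; D_c ≈ 4.49 mg/L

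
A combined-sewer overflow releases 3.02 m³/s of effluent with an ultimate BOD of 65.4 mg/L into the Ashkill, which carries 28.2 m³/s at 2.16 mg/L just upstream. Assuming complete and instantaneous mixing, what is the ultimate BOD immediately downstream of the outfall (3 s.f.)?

8.28 mg/L

Flow-weighted mixing: C = (Q_r C_r + Q_w C_w)/(Q_r + Q_w)
= (28.2×2.16 + 3.02×65.4)/(28.2 + 3.02) = 258.4/31.22 = 8.277 mg/L.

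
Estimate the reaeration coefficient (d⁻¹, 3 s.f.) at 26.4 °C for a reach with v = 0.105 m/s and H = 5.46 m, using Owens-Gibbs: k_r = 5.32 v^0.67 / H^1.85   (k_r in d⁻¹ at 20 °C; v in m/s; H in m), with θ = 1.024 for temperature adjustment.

k_r ≈ 0.0592 d⁻¹

k_r(20) = 5.32 × 0.105^0.67 / 5.46^1.85 = 5.32 × 0.2209 / 23.11 = 0.05085 d⁻¹.
k_r(26.4) = 0.05085 × 1.024^(26.4−20) = 0.05085 × 1.164 = 0.05919 d⁻¹.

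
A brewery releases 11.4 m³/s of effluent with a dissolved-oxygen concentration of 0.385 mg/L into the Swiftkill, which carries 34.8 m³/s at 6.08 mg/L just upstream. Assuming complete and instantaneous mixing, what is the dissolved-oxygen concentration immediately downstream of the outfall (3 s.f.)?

Flow-weighted mixing: C = (Q_r C_r + Q_w C_w)/(Q_r + Q_w)
= (34.8×6.08 + 11.4×0.385)/(34.8 + 11.4) = 216.0/46.20 = 4.675 mg/L.

4.67 mg/L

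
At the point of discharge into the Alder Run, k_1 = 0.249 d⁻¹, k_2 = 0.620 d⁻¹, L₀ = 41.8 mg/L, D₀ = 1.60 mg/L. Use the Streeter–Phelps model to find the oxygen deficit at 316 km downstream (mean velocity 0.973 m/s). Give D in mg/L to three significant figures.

Travel time t = x/v = 316 km / (0.973 m/s) = 316000 m / 0.973 m/s = 324800 s = 3.759 d.
k_1 L₀/(k_2−k_1) = 0.249×41.8/(0.620−0.249) = 10.41/0.3710 = 28.05 mg/L.
e^(−k_1 t) = e^(−0.249×3.759) = 0.3922; e^(−k_2 t) = e^(−0.620×3.759) = 0.09725.
D = 28.05 × (0.3922 − 0.09725) + 1.60 × 0.09725 = 8.275 + 0.1556 = 8.431 mg/L.

D ≈ 8.43 mg/L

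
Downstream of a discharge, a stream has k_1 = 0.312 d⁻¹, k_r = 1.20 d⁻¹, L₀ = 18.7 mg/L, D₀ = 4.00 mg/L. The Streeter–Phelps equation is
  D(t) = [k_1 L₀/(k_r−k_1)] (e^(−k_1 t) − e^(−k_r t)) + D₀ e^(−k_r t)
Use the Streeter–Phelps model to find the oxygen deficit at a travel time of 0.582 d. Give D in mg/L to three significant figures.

k_1 L₀/(k_r−k_1) = 0.312×18.7/(1.20−0.312) = 5.834/0.8880 = 6.570 mg/L.
e^(−k_1 t) = e^(−0.312×0.5820) = 0.8339; e^(−k_r t) = e^(−1.20×0.5820) = 0.4974.
D = 6.570 × (0.8339 − 0.4974) + 4.00 × 0.4974 = 2.211 + 1.990 = 4.201 mg/L.

D ≈ 4.20 mg/L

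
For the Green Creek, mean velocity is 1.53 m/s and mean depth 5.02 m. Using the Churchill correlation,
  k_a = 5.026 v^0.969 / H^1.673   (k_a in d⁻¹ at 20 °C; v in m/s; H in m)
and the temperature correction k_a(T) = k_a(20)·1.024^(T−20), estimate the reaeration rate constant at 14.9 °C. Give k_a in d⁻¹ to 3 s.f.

k_a ≈ 0.452 d⁻¹

k_a(20) = 5.026 × 1.53^0.969 / 5.02^1.673 = 5.026 × 1.510 / 14.87 = 0.5104 d⁻¹.
k_a(14.9) = 0.5104 × 1.024^(14.9−20) = 0.5104 × 0.8861 = 0.4523 d⁻¹.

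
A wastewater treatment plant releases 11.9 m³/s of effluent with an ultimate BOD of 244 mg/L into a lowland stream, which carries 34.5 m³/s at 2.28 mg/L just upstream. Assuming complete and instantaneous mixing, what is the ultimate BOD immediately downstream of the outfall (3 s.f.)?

Flow-weighted mixing: C = (Q_r C_r + Q_w C_w)/(Q_r + Q_w)
= (34.5×2.28 + 11.9×244)/(34.5 + 11.9) = 2982/46.40 = 64.27 mg/L.

64.3 mg/L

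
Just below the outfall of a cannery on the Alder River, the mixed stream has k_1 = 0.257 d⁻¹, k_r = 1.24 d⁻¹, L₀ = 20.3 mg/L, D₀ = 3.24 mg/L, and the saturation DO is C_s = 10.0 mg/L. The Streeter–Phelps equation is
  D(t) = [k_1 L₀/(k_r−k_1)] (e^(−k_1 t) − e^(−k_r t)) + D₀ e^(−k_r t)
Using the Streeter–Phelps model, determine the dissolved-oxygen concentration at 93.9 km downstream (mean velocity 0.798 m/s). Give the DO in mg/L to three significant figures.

Travel time t = x/v = 93.9 km / (0.798 m/s) = 93900 m / 0.798 m/s = 117700 s = 1.362 d.
k_1 L₀/(k_r−k_1) = 0.257×20.3/(1.24−0.257) = 5.217/0.9830 = 5.307 mg/L.
e^(−k_1 t) = e^(−0.257×1.362) = 0.7047; e^(−k_r t) = e^(−1.24×1.362) = 0.1847.
D = 5.307 × (0.7047 − 0.1847) + 3.24 × 0.1847 = 2.759 + 0.5986 = 3.358 mg/L.
DO = C_s − D = 10.0 − 3.358 = 6.642 mg/L.

DO ≈ 6.64 mg/L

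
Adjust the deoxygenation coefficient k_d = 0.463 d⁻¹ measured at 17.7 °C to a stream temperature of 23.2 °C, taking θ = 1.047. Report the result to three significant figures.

k_d(T₂) = k_d(T₁) · θ^(T₂−T₁) = 0.463 × 1.047^(23.2−17.7)
= 0.463 × 1.047^5.50 = 0.463 × 1.287 = 0.5961 d⁻¹.

k_d ≈ 0.596 d⁻¹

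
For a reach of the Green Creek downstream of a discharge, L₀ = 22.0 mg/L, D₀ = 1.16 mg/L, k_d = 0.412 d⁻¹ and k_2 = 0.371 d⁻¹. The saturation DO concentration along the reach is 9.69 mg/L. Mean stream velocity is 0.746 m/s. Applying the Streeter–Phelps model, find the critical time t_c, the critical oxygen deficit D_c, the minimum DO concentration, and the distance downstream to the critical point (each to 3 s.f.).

t_c ≈ 2.43 d; D_c ≈ 8.98 mg/L; min DO ≈ 0.709 mg/L; x_c ≈ 157 km

At the critical point dD/dt = 0, so k_d L₀ e^(−k_d t) = k_2 D. Substituting D(t) from the Streeter–Phelps equation and solving for t gives
t_c = ln[(k_2/k_d)(1 − D₀(k_2−k_d)/(k_d L₀))] / (k_2−k_d).
Here k_2−k_d = -0.04100 d⁻¹ and 1 − D₀(k_2−k_d)/(k_d L₀) = 1 − 1.16×-0.04100/(0.412×22.0) = 1.005, so
t_c = ln(0.9005 × 1.005) / -0.04100 = -0.09959 / -0.04100 = 2.429 d.
D_c = (k_d/k_2) L₀ e^(−k_d t_c) = (0.412/0.371) × 22.0 × e^(−0.412×2.429) = 1.111 × 22.0 × 0.3676 = 8.981 mg/L.
Minimum DO = C_s − D_c = 9.69 − 8.981 = 0.7089 mg/L.
x_c = v t_c = 0.746 m/s × 2.429 d × 86400 s/d = 156600 m ≈ 157 km.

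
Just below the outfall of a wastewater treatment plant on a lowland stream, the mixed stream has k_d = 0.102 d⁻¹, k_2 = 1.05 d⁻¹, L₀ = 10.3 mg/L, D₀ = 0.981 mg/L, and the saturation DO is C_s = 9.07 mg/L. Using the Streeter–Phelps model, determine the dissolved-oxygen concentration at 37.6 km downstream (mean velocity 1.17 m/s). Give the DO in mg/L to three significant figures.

DO ≈ 8.09 mg/L

Travel time t = x/v = 37.6 km / (1.17 m/s) = 37600 m / 1.17 m/s = 32140 s = 0.3720 d.
k_d L₀/(k_2−k_d) = 0.102×10.3/(1.05−0.102) = 1.051/0.9480 = 1.108 mg/L.
e^(−k_d t) = e^(−0.102×0.3720) = 0.9628; e^(−k_2 t) = e^(−1.05×0.3720) = 0.6767.
D = 1.108 × (0.9628 − 0.6767) + 0.981 × 0.6767 = 0.3171 + 0.6638 = 0.9809 mg/L.
DO = C_s − D = 9.07 − 0.9809 = 8.089 mg/L.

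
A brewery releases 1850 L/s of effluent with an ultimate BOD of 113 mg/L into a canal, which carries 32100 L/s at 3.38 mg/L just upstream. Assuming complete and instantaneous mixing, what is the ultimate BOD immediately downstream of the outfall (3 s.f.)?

Flow-weighted mixing: C = (Q_r C_r + Q_w C_w)/(Q_r + Q_w)
= (32100×3.38 + 1850×113)/(32100 + 1850) = 317500/33950 = 9.353 mg/L.

9.35 mg/L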